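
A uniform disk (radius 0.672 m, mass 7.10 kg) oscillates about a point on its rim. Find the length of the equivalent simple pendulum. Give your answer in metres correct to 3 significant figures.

1.01 m

The equivalent simple-pendulum length is L_eq = I/(md), where I is about the pivot and d = 0.6720 m.
I_cm = ½mR² = 1.603 kg·m², so I = I_cm + md² = 1.603 + 3.206 = 4.809 kg·m².
L_eq = 4.809/(7.10 × 0.6720) = 1.01 m.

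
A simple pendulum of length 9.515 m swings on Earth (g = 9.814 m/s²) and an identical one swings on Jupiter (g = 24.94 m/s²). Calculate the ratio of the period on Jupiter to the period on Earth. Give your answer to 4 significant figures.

T ∝ 1/√g, so T₂/T₁ = √(g₁/g₂) = √(9.814/24.94) = 0.6273.

0.6273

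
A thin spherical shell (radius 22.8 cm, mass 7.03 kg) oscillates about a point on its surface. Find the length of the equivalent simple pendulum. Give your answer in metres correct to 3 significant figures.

0.380 m

The equivalent simple-pendulum length is L_eq = I/(md), where I is about the pivot and d = 0.2280 m.
I_cm = (2/3)mR² = 0.2436 kg·m², so I = I_cm + md² = 0.2436 + 0.3654 = 0.6091 kg·m².
L_eq = 0.6091/(7.03 × 0.2280) = 0.380 m.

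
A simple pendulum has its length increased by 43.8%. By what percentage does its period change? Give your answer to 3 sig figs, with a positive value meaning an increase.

T ∝ √L, so T'/T = √(1.438) = 1.199.
Percentage change in T = (1.199 − 1) × 100% = 19.9%.

19.9%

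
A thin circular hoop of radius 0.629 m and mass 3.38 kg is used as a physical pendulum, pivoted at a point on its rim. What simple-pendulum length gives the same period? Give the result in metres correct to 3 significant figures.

1.26 m

The equivalent simple-pendulum length is L_eq = I/(md), where I is about the pivot and d = 0.6290 m.
I_cm = mR² = 1.337 kg·m², so I = I_cm + md² = 1.337 + 1.337 = 2.675 kg·m².
L_eq = 2.675/(3.38 × 0.6290) = 1.26 m.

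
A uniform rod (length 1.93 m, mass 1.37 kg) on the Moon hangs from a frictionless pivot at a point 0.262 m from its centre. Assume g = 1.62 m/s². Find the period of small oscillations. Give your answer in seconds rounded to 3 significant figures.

For a physical pendulum T = 2π√(I/(mgd)), with d = 0.2620 m from pivot to centre of mass.
I_cm = mL²/12 = 1.37 × 1.93²/12 = 0.4253 kg·m²; I = I_cm + md² = 0.4253 + 1.37 × 0.2620² = 0.5193 kg·m².
T = 2π√(0.5193/(1.37 × 1.62 × 0.2620)) = 5.94 s.

5.94 s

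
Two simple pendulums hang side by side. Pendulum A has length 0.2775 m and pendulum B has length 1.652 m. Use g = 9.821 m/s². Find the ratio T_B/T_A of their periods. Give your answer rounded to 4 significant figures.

2.440

T ∝ √L, so T_B/T_A = √(L_B/L_A) = √(1.652/0.2775) = 2.440.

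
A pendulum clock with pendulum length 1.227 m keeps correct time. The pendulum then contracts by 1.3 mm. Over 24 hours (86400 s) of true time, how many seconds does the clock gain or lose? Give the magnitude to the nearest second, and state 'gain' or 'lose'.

gain 46 s

T ∝ √L, so T'/T = √(1.22570/1.227) = 0.999470.
In 86400 s of true time the clock registers 86400/0.999470 = 86445.8 s, so it gains 46 s.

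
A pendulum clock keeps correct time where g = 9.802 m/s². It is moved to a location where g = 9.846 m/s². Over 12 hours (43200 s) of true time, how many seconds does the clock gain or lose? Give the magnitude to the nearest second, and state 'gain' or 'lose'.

The clock's period scales as T ∝ 1/√g, so T'/T = √(9.802/9.846) = 0.997763.
In 43200 s of true time the clock registers 43200/0.997763 = 43296.9 s, so it gains 97 s.

gain 97 s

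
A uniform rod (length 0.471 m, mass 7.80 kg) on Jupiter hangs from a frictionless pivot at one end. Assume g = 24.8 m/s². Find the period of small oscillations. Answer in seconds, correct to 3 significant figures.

0.707 s

For a physical pendulum T = 2π√(I/(mgd)), with d = 0.2355 m from pivot to centre of mass.
I_cm = mL²/12 = 7.80 × 0.471²/12 = 0.1442 kg·m²; I = I_cm + md² = 0.1442 + 7.80 × 0.2355² = 0.5768 kg·m².
T = 2π√(0.5768/(7.80 × 24.8 × 0.2355)) = 0.707 s.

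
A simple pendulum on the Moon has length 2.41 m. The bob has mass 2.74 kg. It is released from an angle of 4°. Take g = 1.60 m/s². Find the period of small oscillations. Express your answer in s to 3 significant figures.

T = 2π√(L/g) = 2π√(2.41/1.60) = 2π × 1.227 = 7.71 s.

7.71 s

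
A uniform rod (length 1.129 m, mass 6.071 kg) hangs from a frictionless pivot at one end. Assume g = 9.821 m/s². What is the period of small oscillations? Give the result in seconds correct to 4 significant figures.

1.739 s

For a physical pendulum T = 2π√(I/(mgd)), with d = 0.56450 m from pivot to centre of mass.
I_cm = mL²/12 = 6.071 × 1.129²/12 = 0.64486 kg·m²; I = I_cm + md² = 0.64486 + 6.071 × 0.56450² = 2.5794 kg·m².
T = 2π√(2.5794/(6.071 × 9.821 × 0.56450)) = 1.739 s.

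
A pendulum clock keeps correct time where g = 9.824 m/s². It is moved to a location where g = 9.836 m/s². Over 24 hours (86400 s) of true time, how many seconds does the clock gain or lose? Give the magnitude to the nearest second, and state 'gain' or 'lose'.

gain 53 s

The clock's period scales as T ∝ 1/√g, so T'/T = √(9.824/9.836) = 0.999390.
In 86400 s of true time the clock registers 86400/0.999390 = 86452.8 s, so it gains 53 s.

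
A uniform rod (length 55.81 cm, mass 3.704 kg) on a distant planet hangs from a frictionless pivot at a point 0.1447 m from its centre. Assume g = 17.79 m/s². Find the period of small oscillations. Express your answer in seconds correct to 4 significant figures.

0.8480 s

For a physical pendulum T = 2π√(I/(mgd)), with d = 0.14470 m from pivot to centre of mass.
I_cm = mL²/12 = 3.704 × 0.5581²/12 = 0.096142 kg·m²; I = I_cm + md² = 0.096142 + 3.704 × 0.14470² = 0.17370 kg·m².
T = 2π√(0.17370/(3.704 × 17.79 × 0.14470)) = 0.8480 s.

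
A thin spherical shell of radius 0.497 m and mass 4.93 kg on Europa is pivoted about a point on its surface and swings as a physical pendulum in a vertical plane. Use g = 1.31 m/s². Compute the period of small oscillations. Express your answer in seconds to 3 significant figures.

5.00 s

I_cm = (2/3)mr² = 0.8118 kg·m². The pivot is at distance d = 0.497 m from the centre of mass.
By the parallel-axis theorem, I = I_cm + md² = 0.8118 + 1.218 = 2.030 kg·m².
T = 2π√(I/(mgd)) = 2π√(2.030/(4.93 × 1.31 × 0.497)) = 5.00 s.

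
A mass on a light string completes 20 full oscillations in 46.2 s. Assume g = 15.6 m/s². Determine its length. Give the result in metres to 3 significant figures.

T = 46.2/20 = 2.310 s.
From T = 2π√(L/g), L = gT²/(4π²) = 15.6 × 2.310²/(4π²) = 2.11 m.

2.11 m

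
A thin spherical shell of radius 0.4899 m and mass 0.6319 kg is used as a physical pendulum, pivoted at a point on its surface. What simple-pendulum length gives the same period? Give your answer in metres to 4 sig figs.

0.8165 m

The equivalent simple-pendulum length is L_eq = I/(md), where I is about the pivot and d = 0.48990 m.
I_cm = (2/3)mR² = 0.10110 kg·m², so I = I_cm + md² = 0.10110 + 0.15166 = 0.25276 kg·m².
L_eq = 0.25276/(0.6319 × 0.48990) = 0.8165 m.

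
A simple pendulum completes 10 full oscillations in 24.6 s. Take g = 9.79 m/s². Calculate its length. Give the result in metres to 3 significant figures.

T = 24.6/10 = 2.460 s.
From T = 2π√(L/g), L = gT²/(4π²) = 9.79 × 2.460²/(4π²) = 1.50 m.

1.50 m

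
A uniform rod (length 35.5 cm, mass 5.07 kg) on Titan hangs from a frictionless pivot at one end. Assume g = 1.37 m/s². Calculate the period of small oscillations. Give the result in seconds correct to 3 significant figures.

2.61 s

For a physical pendulum T = 2π√(I/(mgd)), with d = 0.1775 m from pivot to centre of mass.
I_cm = mL²/12 = 5.07 × 0.355²/12 = 0.05325 kg·m²; I = I_cm + md² = 0.05325 + 5.07 × 0.1775² = 0.2130 kg·m².
T = 2π√(0.2130/(5.07 × 1.37 × 0.1775)) = 2.61 s.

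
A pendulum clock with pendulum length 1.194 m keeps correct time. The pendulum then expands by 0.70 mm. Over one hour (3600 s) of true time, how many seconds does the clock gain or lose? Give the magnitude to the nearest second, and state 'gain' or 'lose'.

lose 1 s

T ∝ √L, so T'/T = √(1.19470/1.194) = 1.00029.
In 3600 s of true time the clock registers 3600/1.00029 = 3598.9 s, so it loses 1 s.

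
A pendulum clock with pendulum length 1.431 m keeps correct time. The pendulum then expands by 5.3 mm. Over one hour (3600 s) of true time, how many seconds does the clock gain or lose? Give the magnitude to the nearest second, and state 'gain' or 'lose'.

T ∝ √L, so T'/T = √(1.43630/1.431) = 1.00185.
In 3600 s of true time the clock registers 3600/1.00185 = 3593.4 s, so it loses 7 s.

lose 7 s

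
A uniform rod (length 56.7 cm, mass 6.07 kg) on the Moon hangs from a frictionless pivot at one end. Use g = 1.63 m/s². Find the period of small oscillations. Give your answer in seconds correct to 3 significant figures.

3.03 s

For a physical pendulum T = 2π√(I/(mgd)), with d = 0.2835 m from pivot to centre of mass.
I_cm = mL²/12 = 6.07 × 0.567²/12 = 0.1626 kg·m²; I = I_cm + md² = 0.1626 + 6.07 × 0.2835² = 0.6505 kg·m².
T = 2π√(0.6505/(6.07 × 1.63 × 0.2835)) = 3.03 s.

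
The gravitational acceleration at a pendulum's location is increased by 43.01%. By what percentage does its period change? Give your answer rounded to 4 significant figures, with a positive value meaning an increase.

T ∝ 1/√g, so T'/T = 1/√(1.4301) = 0.83621.
Percentage change in T = (0.83621 − 1) × 100% = -16.38%.

-16.38%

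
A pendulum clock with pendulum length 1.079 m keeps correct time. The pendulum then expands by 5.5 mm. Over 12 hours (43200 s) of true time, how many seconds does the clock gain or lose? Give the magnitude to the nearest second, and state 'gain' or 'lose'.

lose 110 s

T ∝ √L, so T'/T = √(1.08450/1.079) = 1.00255.
In 43200 s of true time the clock registers 43200/1.00255 = 43090.3 s, so it loses 110 s.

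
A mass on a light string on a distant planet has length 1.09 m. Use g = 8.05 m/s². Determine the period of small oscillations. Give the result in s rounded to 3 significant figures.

T = 2π√(L/g) = 2π√(1.09/8.05) = 2π × 0.3680 = 2.31 s.

2.31 s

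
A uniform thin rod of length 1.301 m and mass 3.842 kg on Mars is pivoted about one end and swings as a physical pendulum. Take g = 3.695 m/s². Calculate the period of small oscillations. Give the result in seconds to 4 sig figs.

For a physical pendulum T = 2π√(I/(mgd)), with d = 0.65050 m from pivot to centre of mass.
I_cm = mL²/12 = 3.842 × 1.301²/12 = 0.54191 kg·m²; I = I_cm + md² = 0.54191 + 3.842 × 0.65050² = 2.1677 kg·m².
T = 2π√(2.1677/(3.842 × 3.695 × 0.65050)) = 3.044 s.

3.044 s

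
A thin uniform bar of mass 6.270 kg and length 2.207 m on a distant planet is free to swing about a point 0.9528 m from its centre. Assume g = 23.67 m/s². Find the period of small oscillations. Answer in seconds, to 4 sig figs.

For a physical pendulum T = 2π√(I/(mgd)), with d = 0.95280 m from pivot to centre of mass.
I_cm = mL²/12 = 6.270 × 2.207²/12 = 2.5450 kg·m²; I = I_cm + md² = 2.5450 + 6.270 × 0.95280² = 8.2371 kg·m².
T = 2π√(8.2371/(6.270 × 23.67 × 0.95280)) = 1.516 s.

1.516 s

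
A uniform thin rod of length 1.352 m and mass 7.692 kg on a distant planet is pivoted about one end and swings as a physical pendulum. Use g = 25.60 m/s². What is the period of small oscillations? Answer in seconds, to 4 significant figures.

For a physical pendulum T = 2π√(I/(mgd)), with d = 0.67600 m from pivot to centre of mass.
I_cm = mL²/12 = 7.692 × 1.352²/12 = 1.1717 kg·m²; I = I_cm + md² = 1.1717 + 7.692 × 0.67600² = 4.6867 kg·m².
T = 2π√(4.6867/(7.692 × 25.60 × 0.67600)) = 1.179 s.

1.179 s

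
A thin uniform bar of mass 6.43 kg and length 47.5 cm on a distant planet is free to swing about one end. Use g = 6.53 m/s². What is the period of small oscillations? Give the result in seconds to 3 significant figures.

1.38 s

For a physical pendulum T = 2π√(I/(mgd)), with d = 0.2375 m from pivot to centre of mass.
I_cm = mL²/12 = 6.43 × 0.475²/12 = 0.1209 kg·m²; I = I_cm + md² = 0.1209 + 6.43 × 0.2375² = 0.4836 kg·m².
T = 2π√(0.4836/(6.43 × 6.53 × 0.2375)) = 1.38 s.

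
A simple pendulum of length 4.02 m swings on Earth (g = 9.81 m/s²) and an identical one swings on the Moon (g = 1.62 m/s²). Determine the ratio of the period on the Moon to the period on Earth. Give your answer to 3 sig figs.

2.46

T ∝ 1/√g, so T₂/T₁ = √(g₁/g₂) = √(9.81/1.62) = 2.46.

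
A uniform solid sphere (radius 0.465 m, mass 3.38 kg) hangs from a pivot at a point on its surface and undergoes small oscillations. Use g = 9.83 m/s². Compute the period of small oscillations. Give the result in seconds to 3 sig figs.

I_cm = (2/5)mr² = 0.2923 kg·m². The pivot is at distance d = 0.465 m from the centre of mass.
By the parallel-axis theorem, I = I_cm + md² = 0.2923 + 0.7308 = 1.023 kg·m².
T = 2π√(I/(mgd)) = 2π√(1.023/(3.38 × 9.83 × 0.465)) = 1.62 s.

1.62 s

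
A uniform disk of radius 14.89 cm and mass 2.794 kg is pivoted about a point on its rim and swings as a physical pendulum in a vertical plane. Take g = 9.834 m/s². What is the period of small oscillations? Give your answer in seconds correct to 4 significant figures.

I_cm = ½mr² = 0.030973 kg·m². The pivot is at distance d = 0.1489 m from the centre of mass.
By the parallel-axis theorem, I = I_cm + md² = 0.030973 + 0.061946 = 0.092920 kg·m².
T = 2π√(I/(mgd)) = 2π√(0.092920/(2.794 × 9.834 × 0.1489)) = 0.9469 s.

0.9469 s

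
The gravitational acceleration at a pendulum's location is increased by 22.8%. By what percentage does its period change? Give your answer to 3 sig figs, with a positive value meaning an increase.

-9.76%

T ∝ 1/√g, so T'/T = 1/√(1.228) = 0.9024.
Percentage change in T = (0.9024 − 1) × 100% = -9.76%.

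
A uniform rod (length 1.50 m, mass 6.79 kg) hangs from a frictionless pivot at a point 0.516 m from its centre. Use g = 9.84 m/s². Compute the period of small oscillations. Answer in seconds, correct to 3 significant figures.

For a physical pendulum T = 2π√(I/(mgd)), with d = 0.5160 m from pivot to centre of mass.
I_cm = mL²/12 = 6.79 × 1.50²/12 = 1.273 kg·m²; I = I_cm + md² = 1.273 + 6.79 × 0.5160² = 3.081 kg·m².
T = 2π√(3.081/(6.79 × 9.84 × 0.5160)) = 1.88 s.

1.88 s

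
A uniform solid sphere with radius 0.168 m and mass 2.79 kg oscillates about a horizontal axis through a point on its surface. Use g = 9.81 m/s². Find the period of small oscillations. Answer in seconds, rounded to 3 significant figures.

I_cm = (2/5)mr² = 0.03150 kg·m². The pivot is at distance d = 0.168 m from the centre of mass.
By the parallel-axis theorem, I = I_cm + md² = 0.03150 + 0.07874 = 0.1102 kg·m².
T = 2π√(I/(mgd)) = 2π√(0.1102/(2.79 × 9.81 × 0.168)) = 0.973 s.

0.973 s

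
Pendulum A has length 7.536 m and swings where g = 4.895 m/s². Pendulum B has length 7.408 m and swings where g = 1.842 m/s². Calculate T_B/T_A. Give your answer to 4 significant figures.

T = 2π√(L/g), so T_B/T_A = √((L_B/g_B)/(L_A/g_A)) = √((7.408/1.842)/(7.536/4.895)) = 1.616.

1.616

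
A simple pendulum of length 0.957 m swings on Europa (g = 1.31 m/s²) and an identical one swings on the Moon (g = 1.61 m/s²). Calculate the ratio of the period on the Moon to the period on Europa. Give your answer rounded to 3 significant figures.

0.902

T ∝ 1/√g, so T₂/T₁ = √(g₁/g₂) = √(1.31/1.61) = 0.902.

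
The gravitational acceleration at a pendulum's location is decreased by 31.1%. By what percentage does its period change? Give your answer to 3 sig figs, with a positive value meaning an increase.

20.5%

T ∝ 1/√g, so T'/T = 1/√(0.6890) = 1.205.
Percentage change in T = (1.205 − 1) × 100% = 20.5%.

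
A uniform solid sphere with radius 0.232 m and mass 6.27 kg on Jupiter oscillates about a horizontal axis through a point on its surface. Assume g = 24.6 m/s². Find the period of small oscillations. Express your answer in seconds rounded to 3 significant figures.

I_cm = (2/5)mr² = 0.1350 kg·m². The pivot is at distance d = 0.232 m from the centre of mass.
By the parallel-axis theorem, I = I_cm + md² = 0.1350 + 0.3375 = 0.4725 kg·m².
T = 2π√(I/(mgd)) = 2π√(0.4725/(6.27 × 24.6 × 0.232)) = 0.722 s.

0.722 s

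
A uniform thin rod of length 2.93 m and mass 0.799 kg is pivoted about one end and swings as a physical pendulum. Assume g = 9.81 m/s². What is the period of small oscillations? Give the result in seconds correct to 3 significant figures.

2.80 s

For a physical pendulum T = 2π√(I/(mgd)), with d = 1.465 m from pivot to centre of mass.
I_cm = mL²/12 = 0.799 × 2.93²/12 = 0.5716 kg·m²; I = I_cm + md² = 0.5716 + 0.799 × 1.465² = 2.286 kg·m².
T = 2π√(2.286/(0.799 × 9.81 × 1.465)) = 2.80 s.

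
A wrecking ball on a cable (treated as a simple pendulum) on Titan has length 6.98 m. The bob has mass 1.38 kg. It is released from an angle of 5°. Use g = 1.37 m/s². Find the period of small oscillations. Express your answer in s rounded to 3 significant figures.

14.2 s

T = 2π√(L/g) = 2π√(6.98/1.37) = 2π × 2.257 = 14.2 s.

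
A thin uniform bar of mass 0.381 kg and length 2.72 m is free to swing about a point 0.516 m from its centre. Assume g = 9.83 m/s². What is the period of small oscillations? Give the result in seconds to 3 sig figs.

2.62 s

For a physical pendulum T = 2π√(I/(mgd)), with d = 0.5160 m from pivot to centre of mass.
I_cm = mL²/12 = 0.381 × 2.72²/12 = 0.2349 kg·m²; I = I_cm + md² = 0.2349 + 0.381 × 0.5160² = 0.3363 kg·m².
T = 2π√(0.3363/(0.381 × 9.83 × 0.5160)) = 2.62 s.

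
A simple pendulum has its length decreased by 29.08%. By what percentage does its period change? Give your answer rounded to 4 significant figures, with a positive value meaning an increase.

-15.79%

T ∝ √L, so T'/T = √(0.70920) = 0.84214.
Percentage change in T = (0.84214 − 1) × 100% = -15.79%.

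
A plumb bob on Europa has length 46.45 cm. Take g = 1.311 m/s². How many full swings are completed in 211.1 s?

56

T = 2π√(L/g) = 2π√(0.4645/1.311) = 3.7400 s.
Number of complete oscillations = ⌊211.1/3.7400⌋ = ⌊56.444⌋ = 56.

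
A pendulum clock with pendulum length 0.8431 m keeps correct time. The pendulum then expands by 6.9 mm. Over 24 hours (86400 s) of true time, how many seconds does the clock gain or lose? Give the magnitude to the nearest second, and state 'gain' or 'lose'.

T ∝ √L, so T'/T = √(0.85000/0.8431) = 1.00408.
In 86400 s of true time the clock registers 86400/1.00408 = 86048.6 s, so it loses 351 s.

lose 351 s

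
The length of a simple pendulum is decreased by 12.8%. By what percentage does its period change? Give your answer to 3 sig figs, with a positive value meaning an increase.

T ∝ √L, so T'/T = √(0.8720) = 0.9338.
Percentage change in T = (0.9338 − 1) × 100% = -6.62%.

-6.62%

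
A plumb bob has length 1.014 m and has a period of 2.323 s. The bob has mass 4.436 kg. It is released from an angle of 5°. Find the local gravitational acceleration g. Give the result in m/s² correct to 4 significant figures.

7.418 m/s²

From T = 2π√(L/g), g = 4π²L/T² = 4π² × 1.014/2.3230² = 7.418 m/s².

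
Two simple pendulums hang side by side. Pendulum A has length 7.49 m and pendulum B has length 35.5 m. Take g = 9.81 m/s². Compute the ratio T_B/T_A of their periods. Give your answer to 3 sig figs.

T ∝ √L, so T_B/T_A = √(L_B/L_A) = √(35.5/7.49) = 2.18.

2.18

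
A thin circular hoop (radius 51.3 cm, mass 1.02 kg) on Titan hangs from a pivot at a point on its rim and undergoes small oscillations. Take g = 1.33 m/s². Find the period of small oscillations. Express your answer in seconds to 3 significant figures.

I_cm = mr² = 0.2684 kg·m². The pivot is at distance d = 0.513 m from the centre of mass.
By the parallel-axis theorem, I = I_cm + md² = 0.2684 + 0.2684 = 0.5369 kg·m².
T = 2π√(I/(mgd)) = 2π√(0.5369/(1.02 × 1.33 × 0.513)) = 5.52 s.

5.52 s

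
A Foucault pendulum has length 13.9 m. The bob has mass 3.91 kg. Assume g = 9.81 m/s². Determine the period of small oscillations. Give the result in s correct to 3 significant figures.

7.48 s

T = 2π√(L/g) = 2π√(13.9/9.81) = 2π × 1.190 = 7.48 s.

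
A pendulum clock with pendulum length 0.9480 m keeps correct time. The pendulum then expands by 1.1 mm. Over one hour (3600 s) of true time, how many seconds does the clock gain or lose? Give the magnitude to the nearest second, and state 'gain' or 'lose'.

lose 2 s

T ∝ √L, so T'/T = √(0.94910/0.9480) = 1.00058.
In 3600 s of true time the clock registers 3600/1.00058 = 3597.9 s, so it loses 2 s.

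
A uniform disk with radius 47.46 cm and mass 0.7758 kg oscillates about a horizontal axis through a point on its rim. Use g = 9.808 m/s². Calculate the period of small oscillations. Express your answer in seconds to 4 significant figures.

1.693 s

I_cm = ½mr² = 0.087373 kg·m². The pivot is at distance d = 0.4746 m from the centre of mass.
By the parallel-axis theorem, I = I_cm + md² = 0.087373 + 0.17475 = 0.26212 kg·m².
T = 2π√(I/(mgd)) = 2π√(0.26212/(0.7758 × 9.808 × 0.4746)) = 1.693 s.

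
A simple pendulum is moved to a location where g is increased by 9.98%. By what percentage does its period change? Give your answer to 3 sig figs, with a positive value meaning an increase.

T ∝ 1/√g, so T'/T = 1/√(1.100) = 0.9535.
Percentage change in T = (0.9535 − 1) × 100% = -4.65%.

-4.65%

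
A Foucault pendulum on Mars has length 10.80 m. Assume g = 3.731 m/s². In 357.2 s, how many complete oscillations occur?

33

T = 2π√(L/g) = 2π√(10.80/3.731) = 10.690 s.
Number of complete oscillations = ⌊357.2/10.690⌋ = ⌊33.414⌋ = 33.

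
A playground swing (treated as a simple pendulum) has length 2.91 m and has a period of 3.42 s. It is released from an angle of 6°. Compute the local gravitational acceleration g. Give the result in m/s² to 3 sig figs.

From T = 2π√(L/g), g = 4π²L/T² = 4π² × 2.91/3.420² = 9.82 m/s².

9.82 m/s²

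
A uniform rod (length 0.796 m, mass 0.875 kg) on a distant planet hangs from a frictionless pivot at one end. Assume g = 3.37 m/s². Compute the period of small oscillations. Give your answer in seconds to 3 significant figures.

2.49 s

For a physical pendulum T = 2π√(I/(mgd)), with d = 0.3980 m from pivot to centre of mass.
I_cm = mL²/12 = 0.875 × 0.796²/12 = 0.04620 kg·m²; I = I_cm + md² = 0.04620 + 0.875 × 0.3980² = 0.1848 kg·m².
T = 2π√(0.1848/(0.875 × 3.37 × 0.3980)) = 2.49 s.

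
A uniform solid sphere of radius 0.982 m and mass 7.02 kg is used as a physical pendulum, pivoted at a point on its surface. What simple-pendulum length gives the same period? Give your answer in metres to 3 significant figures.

The equivalent simple-pendulum length is L_eq = I/(md), where I is about the pivot and d = 0.9820 m.
I_cm = (2/5)mR² = 2.708 kg·m², so I = I_cm + md² = 2.708 + 6.770 = 9.477 kg·m².
L_eq = 9.477/(7.02 × 0.9820) = 1.37 m.

1.37 m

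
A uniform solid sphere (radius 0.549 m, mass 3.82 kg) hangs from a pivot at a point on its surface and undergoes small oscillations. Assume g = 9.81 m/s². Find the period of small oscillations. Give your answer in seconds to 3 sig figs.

I_cm = (2/5)mr² = 0.4605 kg·m². The pivot is at distance d = 0.549 m from the centre of mass.
By the parallel-axis theorem, I = I_cm + md² = 0.4605 + 1.151 = 1.612 kg·m².
T = 2π√(I/(mgd)) = 2π√(1.612/(3.82 × 9.81 × 0.549)) = 1.76 s.

1.76 s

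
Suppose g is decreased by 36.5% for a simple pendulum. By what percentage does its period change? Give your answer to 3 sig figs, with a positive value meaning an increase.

25.5%

T ∝ 1/√g, so T'/T = 1/√(0.6350) = 1.255.
Percentage change in T = (1.255 − 1) × 100% = 25.5%.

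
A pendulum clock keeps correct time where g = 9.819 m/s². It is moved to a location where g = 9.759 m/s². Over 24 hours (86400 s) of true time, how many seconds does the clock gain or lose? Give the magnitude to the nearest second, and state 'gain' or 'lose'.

lose 264 s

The clock's period scales as T ∝ 1/√g, so T'/T = √(9.819/9.759) = 1.00307.
In 86400 s of true time the clock registers 86400/1.00307 = 86135.6 s, so it loses 264 s.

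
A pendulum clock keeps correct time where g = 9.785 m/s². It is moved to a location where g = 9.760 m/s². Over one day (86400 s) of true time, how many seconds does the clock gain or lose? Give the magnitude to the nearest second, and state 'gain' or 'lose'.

The clock's period scales as T ∝ 1/√g, so T'/T = √(9.785/9.760) = 1.00128.
In 86400 s of true time the clock registers 86400/1.00128 = 86289.6 s, so it loses 110 s.

lose 110 s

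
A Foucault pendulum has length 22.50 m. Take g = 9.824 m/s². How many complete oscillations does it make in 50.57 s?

T = 2π√(L/g) = 2π√(22.50/9.824) = 9.5088 s.
Number of complete oscillations = ⌊50.57/9.5088⌋ = ⌊5.3182⌋ = 5.

5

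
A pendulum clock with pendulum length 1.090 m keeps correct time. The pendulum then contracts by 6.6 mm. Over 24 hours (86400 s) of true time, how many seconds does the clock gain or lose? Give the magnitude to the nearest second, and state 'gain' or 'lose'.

gain 263 s

T ∝ √L, so T'/T = √(1.08340/1.090) = 0.996968.
In 86400 s of true time the clock registers 86400/0.996968 = 86662.8 s, so it gains 263 s.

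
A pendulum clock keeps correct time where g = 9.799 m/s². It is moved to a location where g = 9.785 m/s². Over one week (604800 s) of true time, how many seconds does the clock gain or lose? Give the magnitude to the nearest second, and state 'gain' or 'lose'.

lose 432 s

The clock's period scales as T ∝ 1/√g, so T'/T = √(9.799/9.785) = 1.00072.
In 604800 s of true time the clock registers 604800/1.00072 = 604367.8 s, so it loses 432 s.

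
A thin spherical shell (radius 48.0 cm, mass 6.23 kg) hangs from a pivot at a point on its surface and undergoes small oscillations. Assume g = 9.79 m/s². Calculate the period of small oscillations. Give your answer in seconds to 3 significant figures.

I_cm = (2/3)mr² = 0.9569 kg·m². The pivot is at distance d = 0.480 m from the centre of mass.
By the parallel-axis theorem, I = I_cm + md² = 0.9569 + 1.435 = 2.392 kg·m².
T = 2π√(I/(mgd)) = 2π√(2.392/(6.23 × 9.79 × 0.480)) = 1.80 s.

1.80 s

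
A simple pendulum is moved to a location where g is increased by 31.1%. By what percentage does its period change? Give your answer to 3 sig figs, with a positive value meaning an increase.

T ∝ 1/√g, so T'/T = 1/√(1.311) = 0.8734.
Percentage change in T = (0.8734 − 1) × 100% = -12.7%.

-12.7%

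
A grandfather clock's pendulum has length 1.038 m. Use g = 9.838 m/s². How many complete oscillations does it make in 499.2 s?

244

T = 2π√(L/g) = 2π√(1.038/9.838) = 2.0409 s.
Number of complete oscillations = ⌊499.2/2.0409⌋ = ⌊244.60⌋ = 244.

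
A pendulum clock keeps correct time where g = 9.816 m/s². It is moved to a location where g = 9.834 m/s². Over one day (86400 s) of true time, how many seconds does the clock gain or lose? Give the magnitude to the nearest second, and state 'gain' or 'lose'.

gain 79 s

The clock's period scales as T ∝ 1/√g, so T'/T = √(9.816/9.834) = 0.999084.
In 86400 s of true time the clock registers 86400/0.999084 = 86479.2 s, so it gains 79 s.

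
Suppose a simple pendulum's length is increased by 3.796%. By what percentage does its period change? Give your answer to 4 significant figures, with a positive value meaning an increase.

T ∝ √L, so T'/T = √(1.0380) = 1.0188.
Percentage change in T = (1.0188 − 1) × 100% = 1.880%.

1.880%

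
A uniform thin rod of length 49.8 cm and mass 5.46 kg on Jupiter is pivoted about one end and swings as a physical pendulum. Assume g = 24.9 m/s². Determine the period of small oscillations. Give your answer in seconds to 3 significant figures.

For a physical pendulum T = 2π√(I/(mgd)), with d = 0.2490 m from pivot to centre of mass.
I_cm = mL²/12 = 5.46 × 0.498²/12 = 0.1128 kg·m²; I = I_cm + md² = 0.1128 + 5.46 × 0.2490² = 0.4514 kg·m².
T = 2π√(0.4514/(5.46 × 24.9 × 0.2490)) = 0.726 s.

0.726 s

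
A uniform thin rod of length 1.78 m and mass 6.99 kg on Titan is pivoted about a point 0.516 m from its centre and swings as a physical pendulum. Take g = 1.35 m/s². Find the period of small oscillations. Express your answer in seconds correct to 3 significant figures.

5.48 s

For a physical pendulum T = 2π√(I/(mgd)), with d = 0.5160 m from pivot to centre of mass.
I_cm = mL²/12 = 6.99 × 1.78²/12 = 1.846 kg·m²; I = I_cm + md² = 1.846 + 6.99 × 0.5160² = 3.707 kg·m².
T = 2π√(3.707/(6.99 × 1.35 × 0.5160)) = 5.48 s.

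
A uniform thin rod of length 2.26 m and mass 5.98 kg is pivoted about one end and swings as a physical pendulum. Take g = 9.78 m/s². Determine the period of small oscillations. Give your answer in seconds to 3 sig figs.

For a physical pendulum T = 2π√(I/(mgd)), with d = 1.130 m from pivot to centre of mass.
I_cm = mL²/12 = 5.98 × 2.26²/12 = 2.545 kg·m²; I = I_cm + md² = 2.545 + 5.98 × 1.130² = 10.18 kg·m².
T = 2π√(10.18/(5.98 × 9.78 × 1.130)) = 2.47 s.

2.47 s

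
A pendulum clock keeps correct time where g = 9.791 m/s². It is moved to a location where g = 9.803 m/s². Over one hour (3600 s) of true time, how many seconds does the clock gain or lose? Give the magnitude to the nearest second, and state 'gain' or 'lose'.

The clock's period scales as T ∝ 1/√g, so T'/T = √(9.791/9.803) = 0.999388.
In 3600 s of true time the clock registers 3600/0.999388 = 3602.2 s, so it gains 2 s.

gain 2 s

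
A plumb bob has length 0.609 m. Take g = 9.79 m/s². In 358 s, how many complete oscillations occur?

228

T = 2π√(L/g) = 2π√(0.609/9.79) = 1.567 s.
Number of complete oscillations = ⌊358/1.567⌋ = ⌊228.4⌋ = 228.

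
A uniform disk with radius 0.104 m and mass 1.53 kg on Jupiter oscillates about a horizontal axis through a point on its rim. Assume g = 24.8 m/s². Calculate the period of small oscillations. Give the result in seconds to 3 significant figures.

I_cm = ½mr² = 0.008274 kg·m². The pivot is at distance d = 0.104 m from the centre of mass.
By the parallel-axis theorem, I = I_cm + md² = 0.008274 + 0.01655 = 0.02482 kg·m².
T = 2π√(I/(mgd)) = 2π√(0.02482/(1.53 × 24.8 × 0.104)) = 0.498 s.

0.498 s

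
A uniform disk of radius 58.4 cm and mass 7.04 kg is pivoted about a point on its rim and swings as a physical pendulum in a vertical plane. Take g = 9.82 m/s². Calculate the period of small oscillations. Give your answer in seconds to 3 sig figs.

I_cm = ½mr² = 1.201 kg·m². The pivot is at distance d = 0.584 m from the centre of mass.
By the parallel-axis theorem, I = I_cm + md² = 1.201 + 2.401 = 3.602 kg·m².
T = 2π√(I/(mgd)) = 2π√(3.602/(7.04 × 9.82 × 0.584)) = 1.88 s.

1.88 s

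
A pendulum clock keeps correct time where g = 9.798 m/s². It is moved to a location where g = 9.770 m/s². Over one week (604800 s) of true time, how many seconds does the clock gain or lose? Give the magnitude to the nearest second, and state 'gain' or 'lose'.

lose 865 s

The clock's period scales as T ∝ 1/√g, so T'/T = √(9.798/9.770) = 1.00143.
In 604800 s of true time the clock registers 604800/1.00143 = 603935.2 s, so it loses 865 s.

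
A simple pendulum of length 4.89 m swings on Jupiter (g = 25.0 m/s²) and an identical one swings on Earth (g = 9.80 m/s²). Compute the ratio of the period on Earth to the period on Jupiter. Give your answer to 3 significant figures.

T ∝ 1/√g, so T₂/T₁ = √(g₁/g₂) = √(25.0/9.80) = 1.60.

1.60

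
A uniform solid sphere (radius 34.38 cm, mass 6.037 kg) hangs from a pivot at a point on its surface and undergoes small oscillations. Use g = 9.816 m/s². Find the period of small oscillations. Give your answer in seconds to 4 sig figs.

1.391 s

I_cm = (2/5)mr² = 0.28543 kg·m². The pivot is at distance d = 0.3438 m from the centre of mass.
By the parallel-axis theorem, I = I_cm + md² = 0.28543 + 0.71356 = 0.99899 kg·m².
T = 2π√(I/(mgd)) = 2π√(0.99899/(6.037 × 9.816 × 0.3438)) = 1.391 s.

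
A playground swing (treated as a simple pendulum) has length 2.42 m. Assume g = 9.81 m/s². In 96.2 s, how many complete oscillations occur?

T = 2π√(L/g) = 2π√(2.42/9.81) = 3.121 s.
Number of complete oscillations = ⌊96.2/3.121⌋ = ⌊30.83⌋ = 30.

30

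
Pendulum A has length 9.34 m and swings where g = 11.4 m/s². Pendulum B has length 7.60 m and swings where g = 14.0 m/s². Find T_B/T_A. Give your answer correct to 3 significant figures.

T = 2π√(L/g), so T_B/T_A = √((L_B/g_B)/(L_A/g_A)) = √((7.60/14.0)/(9.34/11.4)) = 0.814.

0.814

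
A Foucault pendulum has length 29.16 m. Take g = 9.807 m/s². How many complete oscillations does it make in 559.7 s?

51

T = 2π√(L/g) = 2π√(29.16/9.807) = 10.834 s.
Number of complete oscillations = ⌊559.7/10.834⌋ = ⌊51.659⌋ = 51.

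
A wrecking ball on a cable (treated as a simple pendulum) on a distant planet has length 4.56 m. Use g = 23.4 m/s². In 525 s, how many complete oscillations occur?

189

T = 2π√(L/g) = 2π√(4.56/23.4) = 2.774 s.
Number of complete oscillations = ⌊525/2.774⌋ = ⌊189.3⌋ = 189.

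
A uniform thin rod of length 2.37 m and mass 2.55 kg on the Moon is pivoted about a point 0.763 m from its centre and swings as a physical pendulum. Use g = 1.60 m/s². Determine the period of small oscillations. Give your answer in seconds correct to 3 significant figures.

For a physical pendulum T = 2π√(I/(mgd)), with d = 0.7630 m from pivot to centre of mass.
I_cm = mL²/12 = 2.55 × 2.37²/12 = 1.194 kg·m²; I = I_cm + md² = 1.194 + 2.55 × 0.7630² = 2.678 kg·m².
T = 2π√(2.678/(2.55 × 1.60 × 0.7630)) = 5.83 s.

5.83 s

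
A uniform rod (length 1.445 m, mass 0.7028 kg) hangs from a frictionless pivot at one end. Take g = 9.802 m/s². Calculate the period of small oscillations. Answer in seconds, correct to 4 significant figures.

1.970 s

For a physical pendulum T = 2π√(I/(mgd)), with d = 0.72250 m from pivot to centre of mass.
I_cm = mL²/12 = 0.7028 × 1.445²/12 = 0.12229 kg·m²; I = I_cm + md² = 0.12229 + 0.7028 × 0.72250² = 0.48915 kg·m².
T = 2π√(0.48915/(0.7028 × 9.802 × 0.72250)) = 1.970 s.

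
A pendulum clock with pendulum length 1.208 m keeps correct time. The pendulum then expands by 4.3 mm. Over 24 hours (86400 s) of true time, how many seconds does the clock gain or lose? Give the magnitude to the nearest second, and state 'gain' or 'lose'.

T ∝ √L, so T'/T = √(1.21230/1.208) = 1.00178.
In 86400 s of true time the clock registers 86400/1.00178 = 86246.6 s, so it loses 153 s.

lose 153 s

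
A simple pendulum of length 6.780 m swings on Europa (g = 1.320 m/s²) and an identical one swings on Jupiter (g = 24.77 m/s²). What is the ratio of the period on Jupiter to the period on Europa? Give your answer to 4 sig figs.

0.2308

T ∝ 1/√g, so T₂/T₁ = √(g₁/g₂) = √(1.320/24.77) = 0.2308.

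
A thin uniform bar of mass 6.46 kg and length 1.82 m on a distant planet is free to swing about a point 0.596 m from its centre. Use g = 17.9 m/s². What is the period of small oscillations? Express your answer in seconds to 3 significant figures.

1.53 s

For a physical pendulum T = 2π√(I/(mgd)), with d = 0.5960 m from pivot to centre of mass.
I_cm = mL²/12 = 6.46 × 1.82²/12 = 1.783 kg·m²; I = I_cm + md² = 1.783 + 6.46 × 0.5960² = 4.078 kg·m².
T = 2π√(4.078/(6.46 × 17.9 × 0.5960)) = 1.53 s.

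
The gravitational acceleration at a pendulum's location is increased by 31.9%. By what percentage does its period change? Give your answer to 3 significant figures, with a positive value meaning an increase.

-12.9%

T ∝ 1/√g, so T'/T = 1/√(1.319) = 0.8707.
Percentage change in T = (0.8707 − 1) × 100% = -12.9%.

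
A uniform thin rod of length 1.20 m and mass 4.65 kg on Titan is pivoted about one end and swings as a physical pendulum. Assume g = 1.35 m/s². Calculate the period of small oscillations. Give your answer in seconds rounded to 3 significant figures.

For a physical pendulum T = 2π√(I/(mgd)), with d = 0.6000 m from pivot to centre of mass.
I_cm = mL²/12 = 4.65 × 1.20²/12 = 0.5580 kg·m²; I = I_cm + md² = 0.5580 + 4.65 × 0.6000² = 2.232 kg·m².
T = 2π√(2.232/(4.65 × 1.35 × 0.6000)) = 4.84 s.

4.84 s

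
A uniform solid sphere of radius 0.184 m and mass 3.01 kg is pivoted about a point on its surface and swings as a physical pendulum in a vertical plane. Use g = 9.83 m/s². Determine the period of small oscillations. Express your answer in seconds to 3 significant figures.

I_cm = (2/5)mr² = 0.04076 kg·m². The pivot is at distance d = 0.184 m from the centre of mass.
By the parallel-axis theorem, I = I_cm + md² = 0.04076 + 0.1019 = 0.1427 kg·m².
T = 2π√(I/(mgd)) = 2π√(0.1427/(3.01 × 9.83 × 0.184)) = 1.02 s.

1.02 s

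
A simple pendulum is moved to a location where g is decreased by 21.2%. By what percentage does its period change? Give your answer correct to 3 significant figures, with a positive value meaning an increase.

T ∝ 1/√g, so T'/T = 1/√(0.7880) = 1.127.
Percentage change in T = (1.127 − 1) × 100% = 12.7%.

12.7%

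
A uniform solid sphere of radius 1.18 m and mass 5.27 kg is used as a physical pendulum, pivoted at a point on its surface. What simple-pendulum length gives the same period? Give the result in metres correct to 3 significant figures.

The equivalent simple-pendulum length is L_eq = I/(md), where I is about the pivot and d = 1.180 m.
I_cm = (2/5)mR² = 2.935 kg·m², so I = I_cm + md² = 2.935 + 7.338 = 10.27 kg·m².
L_eq = 10.27/(5.27 × 1.180) = 1.65 m.

1.65 m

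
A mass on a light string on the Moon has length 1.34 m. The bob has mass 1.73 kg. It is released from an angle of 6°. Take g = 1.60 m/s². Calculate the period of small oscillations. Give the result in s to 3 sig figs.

T = 2π√(L/g) = 2π√(1.34/1.60) = 2π × 0.9152 = 5.75 s.

5.75 s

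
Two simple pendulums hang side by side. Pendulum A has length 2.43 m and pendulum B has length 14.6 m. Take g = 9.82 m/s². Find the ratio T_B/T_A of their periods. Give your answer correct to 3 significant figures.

T ∝ √L, so T_B/T_A = √(L_B/L_A) = √(14.6/2.43) = 2.45.

2.45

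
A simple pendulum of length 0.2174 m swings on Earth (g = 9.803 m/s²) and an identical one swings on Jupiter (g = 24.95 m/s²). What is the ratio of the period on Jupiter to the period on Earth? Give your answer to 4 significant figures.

T ∝ 1/√g, so T₂/T₁ = √(g₁/g₂) = √(9.803/24.95) = 0.6268.

0.6268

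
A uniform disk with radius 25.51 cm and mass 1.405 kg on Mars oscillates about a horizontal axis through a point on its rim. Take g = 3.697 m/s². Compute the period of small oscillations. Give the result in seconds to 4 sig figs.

I_cm = ½mr² = 0.045716 kg·m². The pivot is at distance d = 0.2551 m from the centre of mass.
By the parallel-axis theorem, I = I_cm + md² = 0.045716 + 0.091432 = 0.13715 kg·m².
T = 2π√(I/(mgd)) = 2π√(0.13715/(1.405 × 3.697 × 0.2551)) = 2.021 s.

2.021 s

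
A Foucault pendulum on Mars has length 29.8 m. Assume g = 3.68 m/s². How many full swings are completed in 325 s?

T = 2π√(L/g) = 2π√(29.8/3.68) = 17.88 s.
Number of complete oscillations = ⌊325/17.88⌋ = ⌊18.18⌋ = 18.

18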